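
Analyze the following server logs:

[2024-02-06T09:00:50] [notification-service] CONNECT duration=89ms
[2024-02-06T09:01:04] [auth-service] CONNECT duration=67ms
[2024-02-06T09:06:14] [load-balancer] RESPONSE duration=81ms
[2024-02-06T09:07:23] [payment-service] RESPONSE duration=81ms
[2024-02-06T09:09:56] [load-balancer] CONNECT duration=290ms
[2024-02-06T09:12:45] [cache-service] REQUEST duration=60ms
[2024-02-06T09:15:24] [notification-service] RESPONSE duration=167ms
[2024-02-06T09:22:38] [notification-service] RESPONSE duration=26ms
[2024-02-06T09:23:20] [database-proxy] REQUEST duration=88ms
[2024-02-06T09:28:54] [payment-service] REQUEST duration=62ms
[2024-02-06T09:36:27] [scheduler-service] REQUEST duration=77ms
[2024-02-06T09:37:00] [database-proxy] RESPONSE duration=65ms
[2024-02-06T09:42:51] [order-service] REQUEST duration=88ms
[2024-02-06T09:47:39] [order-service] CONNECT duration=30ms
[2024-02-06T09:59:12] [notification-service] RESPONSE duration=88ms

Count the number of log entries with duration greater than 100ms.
2

To count timeouts:

1. Threshold: 100ms
2. Extract duration from each log entry
3. Count entries where duration > 100
4. Timeout count: 2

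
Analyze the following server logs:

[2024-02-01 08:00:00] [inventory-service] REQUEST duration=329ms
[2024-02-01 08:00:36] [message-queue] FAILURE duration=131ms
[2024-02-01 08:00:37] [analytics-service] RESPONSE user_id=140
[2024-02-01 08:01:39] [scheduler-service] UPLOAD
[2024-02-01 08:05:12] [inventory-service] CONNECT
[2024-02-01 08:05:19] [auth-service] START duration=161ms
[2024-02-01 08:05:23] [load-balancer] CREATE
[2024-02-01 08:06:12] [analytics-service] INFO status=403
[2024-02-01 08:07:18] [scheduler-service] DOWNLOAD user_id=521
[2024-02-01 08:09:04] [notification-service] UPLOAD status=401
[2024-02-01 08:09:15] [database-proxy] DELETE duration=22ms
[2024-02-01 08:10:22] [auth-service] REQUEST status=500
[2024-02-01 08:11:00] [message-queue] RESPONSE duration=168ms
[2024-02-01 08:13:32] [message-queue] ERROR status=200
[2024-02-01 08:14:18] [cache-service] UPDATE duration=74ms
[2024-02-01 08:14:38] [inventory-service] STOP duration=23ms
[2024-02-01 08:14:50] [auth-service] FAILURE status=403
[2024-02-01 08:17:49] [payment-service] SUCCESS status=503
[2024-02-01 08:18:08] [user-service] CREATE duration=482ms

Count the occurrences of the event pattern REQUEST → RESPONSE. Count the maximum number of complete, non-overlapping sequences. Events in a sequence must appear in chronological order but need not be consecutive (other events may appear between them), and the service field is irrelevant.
2

To count sequences:

1. Look for pattern: REQUEST → RESPONSE
2. Greedily scan the log in chronological order, matching each sequence element in turn (ignoring service)
3. Each time the full pattern completes, increment the count and restart matching from the next event
4. Complete non-overlapping sequences found: 2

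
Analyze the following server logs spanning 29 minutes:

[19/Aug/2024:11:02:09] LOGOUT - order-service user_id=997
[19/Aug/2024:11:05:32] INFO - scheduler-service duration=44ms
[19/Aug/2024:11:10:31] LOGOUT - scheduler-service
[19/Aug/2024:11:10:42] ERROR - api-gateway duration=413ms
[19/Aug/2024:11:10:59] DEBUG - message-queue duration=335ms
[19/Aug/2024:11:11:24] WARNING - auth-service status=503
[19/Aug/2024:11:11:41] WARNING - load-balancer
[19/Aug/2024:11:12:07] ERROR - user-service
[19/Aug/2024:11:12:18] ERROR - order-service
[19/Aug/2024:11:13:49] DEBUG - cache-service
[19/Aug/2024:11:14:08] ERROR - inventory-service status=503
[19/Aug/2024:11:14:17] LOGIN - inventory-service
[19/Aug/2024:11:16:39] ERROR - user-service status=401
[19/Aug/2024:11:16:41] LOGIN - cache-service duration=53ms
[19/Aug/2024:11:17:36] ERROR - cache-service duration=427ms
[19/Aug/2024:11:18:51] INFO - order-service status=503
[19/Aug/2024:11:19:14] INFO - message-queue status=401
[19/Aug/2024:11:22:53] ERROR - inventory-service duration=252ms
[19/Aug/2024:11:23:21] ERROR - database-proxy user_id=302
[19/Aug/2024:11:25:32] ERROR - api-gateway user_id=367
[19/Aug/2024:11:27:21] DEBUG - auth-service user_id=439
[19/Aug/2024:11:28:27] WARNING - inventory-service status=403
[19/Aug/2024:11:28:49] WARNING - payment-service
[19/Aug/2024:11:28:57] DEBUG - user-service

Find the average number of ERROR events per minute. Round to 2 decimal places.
0.31

To calculate the rate:

1. Count total ERROR events: 9
2. Total time period: 29 minutes
3. Rate = 9 / 29 = 0.31 events per minute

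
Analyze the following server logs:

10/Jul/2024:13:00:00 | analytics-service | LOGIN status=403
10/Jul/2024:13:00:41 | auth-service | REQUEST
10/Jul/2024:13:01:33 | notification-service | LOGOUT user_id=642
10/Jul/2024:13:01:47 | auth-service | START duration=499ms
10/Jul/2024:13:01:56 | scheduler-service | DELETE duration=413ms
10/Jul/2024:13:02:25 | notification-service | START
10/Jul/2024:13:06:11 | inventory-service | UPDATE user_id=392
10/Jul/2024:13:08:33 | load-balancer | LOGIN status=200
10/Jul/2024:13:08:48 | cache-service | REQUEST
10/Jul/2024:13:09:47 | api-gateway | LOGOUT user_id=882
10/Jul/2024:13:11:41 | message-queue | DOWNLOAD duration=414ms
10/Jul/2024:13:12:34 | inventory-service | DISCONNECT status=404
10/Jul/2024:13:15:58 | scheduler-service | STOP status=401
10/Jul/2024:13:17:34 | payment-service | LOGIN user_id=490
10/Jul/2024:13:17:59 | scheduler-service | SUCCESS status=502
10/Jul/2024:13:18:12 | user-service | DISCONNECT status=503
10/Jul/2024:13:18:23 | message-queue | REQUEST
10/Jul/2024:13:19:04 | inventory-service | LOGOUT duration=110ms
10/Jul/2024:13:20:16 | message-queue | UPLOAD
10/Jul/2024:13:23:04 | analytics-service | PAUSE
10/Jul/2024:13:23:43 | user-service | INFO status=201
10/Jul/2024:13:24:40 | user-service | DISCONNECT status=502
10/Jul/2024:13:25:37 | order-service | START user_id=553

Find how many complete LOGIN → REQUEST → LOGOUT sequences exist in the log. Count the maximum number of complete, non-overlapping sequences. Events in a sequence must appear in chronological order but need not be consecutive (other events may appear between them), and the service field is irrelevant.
3

To count sequences:

1. Look for pattern: LOGIN → REQUEST → LOGOUT
2. Greedily scan the log in chronological order, matching each sequence element in turn (ignoring service)
3. Each time the full pattern completes, increment the count and restart matching from the next event
4. Complete non-overlapping sequences found: 3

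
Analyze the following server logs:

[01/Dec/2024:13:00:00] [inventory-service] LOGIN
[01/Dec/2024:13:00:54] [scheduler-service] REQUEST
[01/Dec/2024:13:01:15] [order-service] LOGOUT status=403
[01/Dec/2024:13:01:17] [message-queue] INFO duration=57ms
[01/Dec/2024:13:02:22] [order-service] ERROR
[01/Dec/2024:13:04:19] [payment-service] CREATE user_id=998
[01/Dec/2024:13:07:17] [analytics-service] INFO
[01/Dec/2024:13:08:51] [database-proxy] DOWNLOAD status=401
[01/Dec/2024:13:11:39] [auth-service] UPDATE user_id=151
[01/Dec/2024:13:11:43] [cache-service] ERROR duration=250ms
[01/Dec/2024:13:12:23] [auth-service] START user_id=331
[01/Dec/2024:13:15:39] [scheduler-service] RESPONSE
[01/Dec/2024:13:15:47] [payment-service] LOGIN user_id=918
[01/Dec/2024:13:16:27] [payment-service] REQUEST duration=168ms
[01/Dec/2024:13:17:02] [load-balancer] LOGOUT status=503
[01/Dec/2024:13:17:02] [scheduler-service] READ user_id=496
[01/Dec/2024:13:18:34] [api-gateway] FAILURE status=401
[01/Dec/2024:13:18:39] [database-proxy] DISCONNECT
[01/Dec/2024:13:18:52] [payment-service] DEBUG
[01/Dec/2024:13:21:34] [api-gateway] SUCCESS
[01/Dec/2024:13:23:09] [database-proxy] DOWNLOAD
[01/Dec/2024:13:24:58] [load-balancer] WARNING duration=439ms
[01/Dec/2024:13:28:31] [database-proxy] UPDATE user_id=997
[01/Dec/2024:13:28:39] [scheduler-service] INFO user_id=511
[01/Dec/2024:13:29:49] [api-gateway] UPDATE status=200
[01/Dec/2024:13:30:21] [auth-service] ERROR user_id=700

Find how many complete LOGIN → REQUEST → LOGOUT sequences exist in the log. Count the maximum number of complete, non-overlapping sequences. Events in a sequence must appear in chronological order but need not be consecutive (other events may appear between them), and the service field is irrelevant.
2

To count sequences:

1. Look for pattern: LOGIN → REQUEST → LOGOUT
2. Greedily scan the log in chronological order, matching each sequence element in turn (ignoring service)
3. Each time the full pattern completes, increment the count and restart matching from the next event
4. Complete non-overlapping sequences found: 2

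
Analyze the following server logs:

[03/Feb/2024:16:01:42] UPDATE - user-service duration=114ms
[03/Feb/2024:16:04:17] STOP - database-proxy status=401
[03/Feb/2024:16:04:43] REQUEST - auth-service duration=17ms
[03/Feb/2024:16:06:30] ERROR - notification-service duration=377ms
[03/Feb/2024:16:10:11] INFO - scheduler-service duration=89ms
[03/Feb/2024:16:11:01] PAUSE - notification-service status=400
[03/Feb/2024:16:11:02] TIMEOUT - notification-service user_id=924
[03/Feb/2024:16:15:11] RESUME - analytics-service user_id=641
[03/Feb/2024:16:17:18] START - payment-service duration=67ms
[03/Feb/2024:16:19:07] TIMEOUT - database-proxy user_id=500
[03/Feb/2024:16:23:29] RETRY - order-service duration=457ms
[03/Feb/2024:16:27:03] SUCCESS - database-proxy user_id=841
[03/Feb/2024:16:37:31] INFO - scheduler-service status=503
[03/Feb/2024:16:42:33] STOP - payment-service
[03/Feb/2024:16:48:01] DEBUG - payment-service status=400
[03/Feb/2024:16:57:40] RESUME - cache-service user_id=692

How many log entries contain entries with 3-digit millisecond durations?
3

To find matching entries:

1. Pattern to match: entries with 3-digit millisecond durations
2. Scan each log entry for the pattern
3. Count matches: 3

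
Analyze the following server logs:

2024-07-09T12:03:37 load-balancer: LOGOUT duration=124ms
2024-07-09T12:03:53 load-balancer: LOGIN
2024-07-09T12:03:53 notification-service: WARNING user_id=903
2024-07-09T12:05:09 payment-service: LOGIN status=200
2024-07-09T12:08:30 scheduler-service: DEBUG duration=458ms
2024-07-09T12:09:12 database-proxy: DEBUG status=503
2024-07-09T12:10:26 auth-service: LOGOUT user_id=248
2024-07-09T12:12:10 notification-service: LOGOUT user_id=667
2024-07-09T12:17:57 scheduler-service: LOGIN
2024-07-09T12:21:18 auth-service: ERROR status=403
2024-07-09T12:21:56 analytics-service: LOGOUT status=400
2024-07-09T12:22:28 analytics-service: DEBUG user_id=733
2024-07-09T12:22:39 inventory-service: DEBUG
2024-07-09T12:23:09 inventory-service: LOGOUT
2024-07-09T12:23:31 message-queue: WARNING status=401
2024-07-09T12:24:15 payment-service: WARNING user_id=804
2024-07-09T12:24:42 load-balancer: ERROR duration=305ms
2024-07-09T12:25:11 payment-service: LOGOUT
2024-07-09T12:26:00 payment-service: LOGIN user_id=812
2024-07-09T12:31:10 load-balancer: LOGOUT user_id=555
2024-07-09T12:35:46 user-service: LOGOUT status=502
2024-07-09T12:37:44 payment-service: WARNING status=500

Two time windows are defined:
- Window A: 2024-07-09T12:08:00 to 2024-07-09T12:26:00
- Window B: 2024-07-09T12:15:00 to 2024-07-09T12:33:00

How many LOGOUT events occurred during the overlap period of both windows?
3

To find overlap events:

1. Window A: 2024-07-09T12:08:00 to 2024-07-09T12:26:00
2. Window B: 2024-07-09T12:15:00 to 2024-07-09T12:33:00
3. Overlap period: 2024-07-09T12:15:00 to 2024-07-09T12:26:00
4. Count LOGOUT events in overlap: 3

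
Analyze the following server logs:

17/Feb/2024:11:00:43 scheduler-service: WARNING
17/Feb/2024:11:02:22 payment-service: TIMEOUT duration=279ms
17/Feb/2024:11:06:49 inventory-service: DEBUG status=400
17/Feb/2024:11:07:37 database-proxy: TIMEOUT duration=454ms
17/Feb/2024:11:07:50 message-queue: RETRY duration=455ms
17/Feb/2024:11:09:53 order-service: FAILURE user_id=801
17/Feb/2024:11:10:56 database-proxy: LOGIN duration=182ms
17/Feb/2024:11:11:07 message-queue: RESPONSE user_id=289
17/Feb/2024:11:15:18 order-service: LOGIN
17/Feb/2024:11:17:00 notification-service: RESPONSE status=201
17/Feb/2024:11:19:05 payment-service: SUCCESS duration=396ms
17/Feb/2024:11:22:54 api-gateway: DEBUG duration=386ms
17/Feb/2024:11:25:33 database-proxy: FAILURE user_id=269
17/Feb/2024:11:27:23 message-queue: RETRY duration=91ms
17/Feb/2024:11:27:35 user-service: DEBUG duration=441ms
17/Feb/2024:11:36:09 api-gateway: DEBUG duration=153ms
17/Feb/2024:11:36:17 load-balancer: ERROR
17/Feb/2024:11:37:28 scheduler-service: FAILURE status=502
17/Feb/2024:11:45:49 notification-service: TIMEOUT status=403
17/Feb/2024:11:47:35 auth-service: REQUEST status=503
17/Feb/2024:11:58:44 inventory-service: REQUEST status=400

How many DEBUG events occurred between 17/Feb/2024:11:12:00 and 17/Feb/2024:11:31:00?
2

To count events in the time window:

1. Window boundaries: 17/Feb/2024:11:12:00 to 17/Feb/2024:11:31:00
2. Filter for DEBUG events within this window
3. Count matching events: 2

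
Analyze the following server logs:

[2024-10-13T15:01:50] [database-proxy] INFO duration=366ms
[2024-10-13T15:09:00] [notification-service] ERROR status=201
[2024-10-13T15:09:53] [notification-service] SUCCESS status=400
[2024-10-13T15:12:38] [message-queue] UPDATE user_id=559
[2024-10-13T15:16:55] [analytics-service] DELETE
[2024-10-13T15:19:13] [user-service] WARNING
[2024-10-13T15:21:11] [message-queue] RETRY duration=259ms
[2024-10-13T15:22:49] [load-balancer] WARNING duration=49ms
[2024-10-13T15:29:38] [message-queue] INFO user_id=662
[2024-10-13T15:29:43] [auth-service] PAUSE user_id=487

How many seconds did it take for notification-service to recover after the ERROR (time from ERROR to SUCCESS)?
53

To calculate recovery time:

1. Find ERROR event for notification-service: 2024-10-13T15:09:00
2. Find next SUCCESS event for notification-service: 2024-10-13T15:09:53
3. Recovery time: 2024-10-13T15:09:53 - 2024-10-13T15:09:00 = 53 seconds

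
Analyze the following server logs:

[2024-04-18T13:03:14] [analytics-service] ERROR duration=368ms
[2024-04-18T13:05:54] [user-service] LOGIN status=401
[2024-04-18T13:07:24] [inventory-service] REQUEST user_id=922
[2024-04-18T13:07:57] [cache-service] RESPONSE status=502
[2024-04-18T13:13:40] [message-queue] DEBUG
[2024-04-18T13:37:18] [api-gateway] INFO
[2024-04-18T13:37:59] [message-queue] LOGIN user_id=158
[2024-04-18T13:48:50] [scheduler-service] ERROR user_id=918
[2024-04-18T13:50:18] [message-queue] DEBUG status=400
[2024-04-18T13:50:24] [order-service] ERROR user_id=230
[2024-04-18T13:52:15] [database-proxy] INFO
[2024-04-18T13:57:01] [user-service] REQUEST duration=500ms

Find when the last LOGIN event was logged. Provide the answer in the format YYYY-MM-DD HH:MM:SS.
2024-04-18 13:37:59

To find the last event:

1. Filter for all LOGIN events
2. Sort by timestamp
3. Select the last one
4. Timestamp: 2024-04-18 13:37:59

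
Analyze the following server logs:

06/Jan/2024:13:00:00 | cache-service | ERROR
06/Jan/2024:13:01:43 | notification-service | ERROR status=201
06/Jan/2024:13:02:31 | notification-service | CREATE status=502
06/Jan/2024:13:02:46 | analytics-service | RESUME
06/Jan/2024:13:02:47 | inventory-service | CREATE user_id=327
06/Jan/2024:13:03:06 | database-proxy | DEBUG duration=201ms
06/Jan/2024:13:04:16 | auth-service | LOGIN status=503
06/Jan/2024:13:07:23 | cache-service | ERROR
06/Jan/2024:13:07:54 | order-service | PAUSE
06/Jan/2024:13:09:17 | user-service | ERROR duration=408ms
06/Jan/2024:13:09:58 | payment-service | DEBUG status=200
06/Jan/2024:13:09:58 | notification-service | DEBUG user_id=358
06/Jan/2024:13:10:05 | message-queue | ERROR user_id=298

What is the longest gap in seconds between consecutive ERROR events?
340

To find the longest gap:

1. Extract all ERROR events in chronological order
2. Calculate time differences between consecutive events
3. Find the maximum difference
4. Longest gap: 340 seconds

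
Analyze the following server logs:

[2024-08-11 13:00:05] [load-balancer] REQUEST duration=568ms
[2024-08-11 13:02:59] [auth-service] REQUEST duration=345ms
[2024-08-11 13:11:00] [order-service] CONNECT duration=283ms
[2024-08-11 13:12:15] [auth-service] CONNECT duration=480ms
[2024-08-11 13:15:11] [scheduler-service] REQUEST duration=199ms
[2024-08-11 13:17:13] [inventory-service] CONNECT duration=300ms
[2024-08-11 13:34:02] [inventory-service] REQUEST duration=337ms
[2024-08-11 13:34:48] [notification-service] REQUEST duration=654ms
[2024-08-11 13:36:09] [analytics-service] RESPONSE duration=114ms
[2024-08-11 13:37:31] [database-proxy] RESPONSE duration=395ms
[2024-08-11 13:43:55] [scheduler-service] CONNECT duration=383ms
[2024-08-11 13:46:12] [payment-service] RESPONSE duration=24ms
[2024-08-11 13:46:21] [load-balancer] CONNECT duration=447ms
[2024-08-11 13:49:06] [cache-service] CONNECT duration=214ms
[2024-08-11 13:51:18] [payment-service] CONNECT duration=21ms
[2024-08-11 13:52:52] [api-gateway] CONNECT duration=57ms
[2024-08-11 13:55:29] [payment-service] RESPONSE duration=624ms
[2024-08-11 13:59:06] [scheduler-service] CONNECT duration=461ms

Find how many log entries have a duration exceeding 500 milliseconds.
3

To count timeouts:

1. Threshold: 500ms
2. Extract duration from each log entry
3. Count entries where duration > 500
4. Timeout count: 3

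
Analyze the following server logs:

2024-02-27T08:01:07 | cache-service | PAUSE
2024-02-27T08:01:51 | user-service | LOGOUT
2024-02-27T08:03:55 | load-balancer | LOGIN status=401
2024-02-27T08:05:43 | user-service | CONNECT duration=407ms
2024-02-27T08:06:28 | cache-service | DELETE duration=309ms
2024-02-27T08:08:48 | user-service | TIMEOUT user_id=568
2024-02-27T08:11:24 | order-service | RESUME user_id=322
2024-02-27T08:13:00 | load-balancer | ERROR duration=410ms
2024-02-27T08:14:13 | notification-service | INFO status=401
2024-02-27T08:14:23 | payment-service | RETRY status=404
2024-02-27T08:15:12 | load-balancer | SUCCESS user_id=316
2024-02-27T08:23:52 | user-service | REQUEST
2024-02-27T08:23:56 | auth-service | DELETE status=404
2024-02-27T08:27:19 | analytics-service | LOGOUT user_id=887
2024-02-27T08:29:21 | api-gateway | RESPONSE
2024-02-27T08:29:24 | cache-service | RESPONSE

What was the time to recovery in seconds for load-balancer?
132

To calculate recovery time:

1. Find ERROR event for load-balancer: 2024-02-27T08:13:00
2. Find next SUCCESS event for load-balancer: 2024-02-27T08:15:12
3. Recovery time: 2024-02-27T08:15:12 - 2024-02-27T08:13:00 = 132 seconds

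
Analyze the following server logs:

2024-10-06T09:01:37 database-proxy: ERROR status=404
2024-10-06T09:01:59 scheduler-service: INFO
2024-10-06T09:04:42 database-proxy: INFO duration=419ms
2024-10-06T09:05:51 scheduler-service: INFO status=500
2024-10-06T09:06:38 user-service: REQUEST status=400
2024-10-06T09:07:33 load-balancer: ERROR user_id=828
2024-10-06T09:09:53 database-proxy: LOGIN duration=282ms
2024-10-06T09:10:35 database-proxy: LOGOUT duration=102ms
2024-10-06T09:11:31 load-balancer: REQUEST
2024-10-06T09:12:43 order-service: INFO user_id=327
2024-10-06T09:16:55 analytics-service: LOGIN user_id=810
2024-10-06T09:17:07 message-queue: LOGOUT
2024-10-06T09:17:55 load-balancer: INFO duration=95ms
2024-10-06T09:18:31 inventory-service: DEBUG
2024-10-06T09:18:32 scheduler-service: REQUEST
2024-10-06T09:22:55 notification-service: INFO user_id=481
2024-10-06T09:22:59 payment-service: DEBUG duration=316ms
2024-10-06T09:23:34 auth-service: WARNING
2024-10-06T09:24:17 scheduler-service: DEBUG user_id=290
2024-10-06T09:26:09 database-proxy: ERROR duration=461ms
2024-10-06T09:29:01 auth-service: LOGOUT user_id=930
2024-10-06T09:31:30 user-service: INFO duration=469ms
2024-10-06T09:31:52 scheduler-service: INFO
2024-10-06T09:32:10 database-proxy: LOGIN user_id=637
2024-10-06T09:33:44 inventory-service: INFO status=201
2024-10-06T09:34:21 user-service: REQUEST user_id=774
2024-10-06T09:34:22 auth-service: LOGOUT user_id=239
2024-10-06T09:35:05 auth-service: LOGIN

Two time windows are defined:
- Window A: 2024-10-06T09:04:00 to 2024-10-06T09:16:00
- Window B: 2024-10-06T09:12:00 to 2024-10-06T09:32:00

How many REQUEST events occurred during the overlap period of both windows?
0

To find overlap events:

1. Window A: 2024-10-06T09:04:00 to 2024-10-06T09:16:00
2. Window B: 2024-10-06T09:12:00 to 2024-10-06T09:32:00
3. Overlap period: 2024-10-06T09:12:00 to 2024-10-06T09:16:00
4. Count REQUEST events in overlap: 0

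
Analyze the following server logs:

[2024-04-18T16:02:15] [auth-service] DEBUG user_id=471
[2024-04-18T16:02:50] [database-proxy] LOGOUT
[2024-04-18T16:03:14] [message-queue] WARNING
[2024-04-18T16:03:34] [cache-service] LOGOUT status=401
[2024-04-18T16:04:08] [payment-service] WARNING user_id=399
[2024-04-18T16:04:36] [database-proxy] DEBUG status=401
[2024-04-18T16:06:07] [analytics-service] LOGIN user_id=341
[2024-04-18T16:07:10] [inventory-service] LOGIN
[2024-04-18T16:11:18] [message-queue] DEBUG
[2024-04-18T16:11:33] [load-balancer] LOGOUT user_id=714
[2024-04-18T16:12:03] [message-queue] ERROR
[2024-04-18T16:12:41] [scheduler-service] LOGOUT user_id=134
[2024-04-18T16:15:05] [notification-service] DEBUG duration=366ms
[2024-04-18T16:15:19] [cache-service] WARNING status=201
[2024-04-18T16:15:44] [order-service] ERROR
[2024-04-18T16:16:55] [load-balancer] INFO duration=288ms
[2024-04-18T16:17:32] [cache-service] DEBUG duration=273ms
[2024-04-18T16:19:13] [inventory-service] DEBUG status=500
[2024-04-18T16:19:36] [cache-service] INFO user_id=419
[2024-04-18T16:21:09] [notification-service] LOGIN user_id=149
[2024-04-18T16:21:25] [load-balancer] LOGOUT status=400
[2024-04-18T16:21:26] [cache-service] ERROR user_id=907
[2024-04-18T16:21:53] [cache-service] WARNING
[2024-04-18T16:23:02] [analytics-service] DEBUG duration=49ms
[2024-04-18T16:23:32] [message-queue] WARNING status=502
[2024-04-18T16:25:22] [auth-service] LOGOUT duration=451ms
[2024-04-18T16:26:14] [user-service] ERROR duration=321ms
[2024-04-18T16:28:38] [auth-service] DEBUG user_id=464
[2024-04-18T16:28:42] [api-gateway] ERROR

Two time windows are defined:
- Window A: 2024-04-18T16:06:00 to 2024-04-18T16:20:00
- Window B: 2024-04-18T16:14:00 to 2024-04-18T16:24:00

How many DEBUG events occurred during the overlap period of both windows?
3

To find overlap events:

1. Window A: 2024-04-18T16:06:00 to 2024-04-18T16:20:00
2. Window B: 2024-04-18T16:14:00 to 2024-04-18T16:24:00
3. Overlap period: 2024-04-18T16:14:00 to 2024-04-18T16:20:00
4. Count DEBUG events in overlap: 3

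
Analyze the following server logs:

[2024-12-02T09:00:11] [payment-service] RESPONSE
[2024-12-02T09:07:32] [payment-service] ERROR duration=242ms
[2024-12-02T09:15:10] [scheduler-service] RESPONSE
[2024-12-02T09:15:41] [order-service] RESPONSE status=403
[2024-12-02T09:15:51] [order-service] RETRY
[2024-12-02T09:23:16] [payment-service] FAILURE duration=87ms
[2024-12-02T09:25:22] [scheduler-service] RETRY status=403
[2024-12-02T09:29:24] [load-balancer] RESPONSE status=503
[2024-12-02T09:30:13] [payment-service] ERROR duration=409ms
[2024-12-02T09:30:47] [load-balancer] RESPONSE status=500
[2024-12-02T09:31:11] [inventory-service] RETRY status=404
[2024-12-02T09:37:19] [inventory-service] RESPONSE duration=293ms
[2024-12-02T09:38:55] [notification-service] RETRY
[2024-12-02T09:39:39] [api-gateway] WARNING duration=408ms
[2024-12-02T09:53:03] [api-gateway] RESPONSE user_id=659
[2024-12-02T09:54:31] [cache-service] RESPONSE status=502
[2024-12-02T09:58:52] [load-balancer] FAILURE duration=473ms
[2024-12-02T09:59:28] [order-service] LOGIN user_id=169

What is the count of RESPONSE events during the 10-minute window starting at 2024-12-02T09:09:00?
2

To count events in the time window:

1. Window boundaries: 2024-12-02T09:09:00 to 2024-12-02T09:19:00
2. Filter for RESPONSE events within this window
3. Count matching events: 2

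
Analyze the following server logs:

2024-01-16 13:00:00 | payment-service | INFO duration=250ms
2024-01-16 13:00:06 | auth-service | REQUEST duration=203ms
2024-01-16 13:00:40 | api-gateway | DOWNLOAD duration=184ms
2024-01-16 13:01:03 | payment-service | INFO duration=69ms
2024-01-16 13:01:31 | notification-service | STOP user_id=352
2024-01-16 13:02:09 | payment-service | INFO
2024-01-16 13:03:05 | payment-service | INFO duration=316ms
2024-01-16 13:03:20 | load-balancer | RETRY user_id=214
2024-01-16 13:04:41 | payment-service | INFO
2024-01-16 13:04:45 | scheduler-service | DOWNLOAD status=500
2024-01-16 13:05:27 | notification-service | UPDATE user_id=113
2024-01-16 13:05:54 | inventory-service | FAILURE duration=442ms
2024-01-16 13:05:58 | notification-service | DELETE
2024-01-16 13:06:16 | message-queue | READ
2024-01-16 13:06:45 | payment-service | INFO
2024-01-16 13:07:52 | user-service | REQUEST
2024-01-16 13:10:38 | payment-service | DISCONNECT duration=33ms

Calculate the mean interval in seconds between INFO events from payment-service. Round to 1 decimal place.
81.0

To calculate average interval:

1. Find all INFO events for payment-service in order
2. Calculate time gaps between consecutive events
3. Compute mean of gaps: 405 / 5 = 81.0 seconds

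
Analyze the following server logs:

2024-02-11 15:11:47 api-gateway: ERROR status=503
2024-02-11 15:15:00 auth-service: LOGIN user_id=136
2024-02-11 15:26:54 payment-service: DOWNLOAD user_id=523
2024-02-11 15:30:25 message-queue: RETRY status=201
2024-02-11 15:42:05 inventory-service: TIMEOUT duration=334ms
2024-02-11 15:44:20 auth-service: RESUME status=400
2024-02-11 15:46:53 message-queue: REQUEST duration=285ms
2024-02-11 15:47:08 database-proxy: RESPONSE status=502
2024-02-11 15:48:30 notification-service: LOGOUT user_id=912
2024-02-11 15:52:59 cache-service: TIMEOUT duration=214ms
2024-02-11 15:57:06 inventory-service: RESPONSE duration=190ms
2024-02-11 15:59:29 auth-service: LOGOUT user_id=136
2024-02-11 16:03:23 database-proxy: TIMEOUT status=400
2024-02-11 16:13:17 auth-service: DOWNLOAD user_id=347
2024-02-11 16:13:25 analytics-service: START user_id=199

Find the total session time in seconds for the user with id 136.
2669

To calculate session duration:

1. Find LOGIN event for user_id=136: 2024-02-11 15:15:00
2. Find LOGOUT event for user_id=136: 2024-02-11 15:59:29
3. Session duration: 2024-02-11 15:59:29 - 2024-02-11 15:15:00 = 2669 seconds (44 minutes)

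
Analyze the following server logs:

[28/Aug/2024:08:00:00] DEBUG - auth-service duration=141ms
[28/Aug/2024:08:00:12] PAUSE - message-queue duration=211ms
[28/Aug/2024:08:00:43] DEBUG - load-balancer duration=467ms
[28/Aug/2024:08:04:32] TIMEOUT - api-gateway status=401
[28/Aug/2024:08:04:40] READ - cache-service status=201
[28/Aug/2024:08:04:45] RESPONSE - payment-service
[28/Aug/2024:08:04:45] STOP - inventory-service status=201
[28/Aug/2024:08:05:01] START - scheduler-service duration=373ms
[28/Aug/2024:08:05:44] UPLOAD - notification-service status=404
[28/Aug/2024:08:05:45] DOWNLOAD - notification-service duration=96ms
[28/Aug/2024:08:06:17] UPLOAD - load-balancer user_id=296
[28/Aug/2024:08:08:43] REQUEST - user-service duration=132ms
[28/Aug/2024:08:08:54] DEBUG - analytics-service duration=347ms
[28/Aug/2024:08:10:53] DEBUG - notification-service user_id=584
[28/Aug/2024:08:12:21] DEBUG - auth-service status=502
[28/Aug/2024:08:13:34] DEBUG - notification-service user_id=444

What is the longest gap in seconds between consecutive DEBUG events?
491

To find the longest gap:

1. Extract all DEBUG events in chronological order
2. Calculate time differences between consecutive events
3. Find the maximum difference
4. Longest gap: 491 seconds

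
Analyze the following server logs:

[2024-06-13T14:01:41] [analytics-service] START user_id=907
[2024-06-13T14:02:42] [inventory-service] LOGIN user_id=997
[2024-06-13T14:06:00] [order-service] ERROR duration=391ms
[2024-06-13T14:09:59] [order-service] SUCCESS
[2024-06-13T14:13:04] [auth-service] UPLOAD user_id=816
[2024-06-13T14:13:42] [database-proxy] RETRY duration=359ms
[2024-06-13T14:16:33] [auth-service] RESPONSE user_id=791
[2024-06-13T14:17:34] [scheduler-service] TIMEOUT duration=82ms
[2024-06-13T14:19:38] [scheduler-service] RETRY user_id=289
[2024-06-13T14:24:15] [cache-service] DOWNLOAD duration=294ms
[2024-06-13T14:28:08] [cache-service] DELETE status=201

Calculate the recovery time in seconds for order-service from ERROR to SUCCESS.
239

To calculate recovery time:

1. Find ERROR event for order-service: 2024-06-13T14:06:00
2. Find next SUCCESS event for order-service: 2024-06-13T14:09:59
3. Recovery time: 2024-06-13T14:09:59 - 2024-06-13T14:06:00 = 239 seconds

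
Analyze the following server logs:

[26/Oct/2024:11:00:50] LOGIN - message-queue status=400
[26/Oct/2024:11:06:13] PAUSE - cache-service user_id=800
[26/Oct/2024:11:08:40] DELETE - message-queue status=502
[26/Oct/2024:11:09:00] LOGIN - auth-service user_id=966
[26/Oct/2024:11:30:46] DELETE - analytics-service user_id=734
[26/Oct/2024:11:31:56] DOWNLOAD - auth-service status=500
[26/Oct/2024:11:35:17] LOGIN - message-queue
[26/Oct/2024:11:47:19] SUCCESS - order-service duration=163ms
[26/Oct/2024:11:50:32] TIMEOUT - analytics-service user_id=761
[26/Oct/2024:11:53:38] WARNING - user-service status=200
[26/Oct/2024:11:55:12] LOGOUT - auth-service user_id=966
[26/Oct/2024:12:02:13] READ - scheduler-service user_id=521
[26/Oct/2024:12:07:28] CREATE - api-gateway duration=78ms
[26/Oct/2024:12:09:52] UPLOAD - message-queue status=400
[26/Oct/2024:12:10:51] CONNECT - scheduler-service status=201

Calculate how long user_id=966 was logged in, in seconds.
2772

To calculate session duration:

1. Find LOGIN event for user_id=966: 26/Oct/2024:11:09:00
2. Find LOGOUT event for user_id=966: 26/Oct/2024:11:55:12
3. Session duration: 26/Oct/2024:11:55:12 - 26/Oct/2024:11:09:00 = 2772 seconds (46 minutes)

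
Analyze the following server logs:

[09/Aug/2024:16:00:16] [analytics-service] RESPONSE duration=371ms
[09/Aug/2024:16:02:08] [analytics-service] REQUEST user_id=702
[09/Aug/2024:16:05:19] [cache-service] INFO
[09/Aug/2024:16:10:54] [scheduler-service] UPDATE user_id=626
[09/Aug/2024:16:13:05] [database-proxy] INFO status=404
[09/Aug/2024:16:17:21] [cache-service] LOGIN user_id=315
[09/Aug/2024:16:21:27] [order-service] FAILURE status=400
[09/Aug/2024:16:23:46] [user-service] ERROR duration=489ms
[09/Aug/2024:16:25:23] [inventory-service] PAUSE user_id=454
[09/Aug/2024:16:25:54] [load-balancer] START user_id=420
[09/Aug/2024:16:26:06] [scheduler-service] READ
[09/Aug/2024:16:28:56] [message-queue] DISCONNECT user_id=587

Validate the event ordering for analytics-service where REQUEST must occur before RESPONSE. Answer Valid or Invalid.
Invalid

To validate ordering:

1. Required order: REQUEST → RESPONSE
2. Rule: REQUEST must occur before RESPONSE
3. Check actual order of events for analytics-service
4. Result: Invalid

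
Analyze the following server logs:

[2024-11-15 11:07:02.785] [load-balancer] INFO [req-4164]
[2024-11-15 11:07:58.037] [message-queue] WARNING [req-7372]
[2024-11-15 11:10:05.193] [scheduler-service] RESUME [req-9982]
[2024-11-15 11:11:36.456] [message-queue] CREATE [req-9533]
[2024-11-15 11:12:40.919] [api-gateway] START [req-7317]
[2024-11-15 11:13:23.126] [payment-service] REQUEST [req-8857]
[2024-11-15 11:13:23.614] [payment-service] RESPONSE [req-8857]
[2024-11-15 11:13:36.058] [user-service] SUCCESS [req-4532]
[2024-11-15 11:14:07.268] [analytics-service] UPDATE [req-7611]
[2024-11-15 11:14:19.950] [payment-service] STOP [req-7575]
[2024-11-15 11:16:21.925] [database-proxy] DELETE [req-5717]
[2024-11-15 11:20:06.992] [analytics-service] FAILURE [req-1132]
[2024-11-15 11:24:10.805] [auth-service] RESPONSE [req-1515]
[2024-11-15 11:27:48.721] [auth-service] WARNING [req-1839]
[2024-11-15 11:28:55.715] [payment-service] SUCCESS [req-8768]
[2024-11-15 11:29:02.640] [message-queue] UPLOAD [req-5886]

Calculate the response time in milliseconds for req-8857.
488

To calculate latency:

1. Find REQUEST with id req-8857: 2024-11-15 11:13:23.126
2. Find RESPONSE with id req-8857: 2024-11-15 11:13:23.614
3. Latency: 2024-11-15 11:13:23.614 - 2024-11-15 11:13:23.126 = 488ms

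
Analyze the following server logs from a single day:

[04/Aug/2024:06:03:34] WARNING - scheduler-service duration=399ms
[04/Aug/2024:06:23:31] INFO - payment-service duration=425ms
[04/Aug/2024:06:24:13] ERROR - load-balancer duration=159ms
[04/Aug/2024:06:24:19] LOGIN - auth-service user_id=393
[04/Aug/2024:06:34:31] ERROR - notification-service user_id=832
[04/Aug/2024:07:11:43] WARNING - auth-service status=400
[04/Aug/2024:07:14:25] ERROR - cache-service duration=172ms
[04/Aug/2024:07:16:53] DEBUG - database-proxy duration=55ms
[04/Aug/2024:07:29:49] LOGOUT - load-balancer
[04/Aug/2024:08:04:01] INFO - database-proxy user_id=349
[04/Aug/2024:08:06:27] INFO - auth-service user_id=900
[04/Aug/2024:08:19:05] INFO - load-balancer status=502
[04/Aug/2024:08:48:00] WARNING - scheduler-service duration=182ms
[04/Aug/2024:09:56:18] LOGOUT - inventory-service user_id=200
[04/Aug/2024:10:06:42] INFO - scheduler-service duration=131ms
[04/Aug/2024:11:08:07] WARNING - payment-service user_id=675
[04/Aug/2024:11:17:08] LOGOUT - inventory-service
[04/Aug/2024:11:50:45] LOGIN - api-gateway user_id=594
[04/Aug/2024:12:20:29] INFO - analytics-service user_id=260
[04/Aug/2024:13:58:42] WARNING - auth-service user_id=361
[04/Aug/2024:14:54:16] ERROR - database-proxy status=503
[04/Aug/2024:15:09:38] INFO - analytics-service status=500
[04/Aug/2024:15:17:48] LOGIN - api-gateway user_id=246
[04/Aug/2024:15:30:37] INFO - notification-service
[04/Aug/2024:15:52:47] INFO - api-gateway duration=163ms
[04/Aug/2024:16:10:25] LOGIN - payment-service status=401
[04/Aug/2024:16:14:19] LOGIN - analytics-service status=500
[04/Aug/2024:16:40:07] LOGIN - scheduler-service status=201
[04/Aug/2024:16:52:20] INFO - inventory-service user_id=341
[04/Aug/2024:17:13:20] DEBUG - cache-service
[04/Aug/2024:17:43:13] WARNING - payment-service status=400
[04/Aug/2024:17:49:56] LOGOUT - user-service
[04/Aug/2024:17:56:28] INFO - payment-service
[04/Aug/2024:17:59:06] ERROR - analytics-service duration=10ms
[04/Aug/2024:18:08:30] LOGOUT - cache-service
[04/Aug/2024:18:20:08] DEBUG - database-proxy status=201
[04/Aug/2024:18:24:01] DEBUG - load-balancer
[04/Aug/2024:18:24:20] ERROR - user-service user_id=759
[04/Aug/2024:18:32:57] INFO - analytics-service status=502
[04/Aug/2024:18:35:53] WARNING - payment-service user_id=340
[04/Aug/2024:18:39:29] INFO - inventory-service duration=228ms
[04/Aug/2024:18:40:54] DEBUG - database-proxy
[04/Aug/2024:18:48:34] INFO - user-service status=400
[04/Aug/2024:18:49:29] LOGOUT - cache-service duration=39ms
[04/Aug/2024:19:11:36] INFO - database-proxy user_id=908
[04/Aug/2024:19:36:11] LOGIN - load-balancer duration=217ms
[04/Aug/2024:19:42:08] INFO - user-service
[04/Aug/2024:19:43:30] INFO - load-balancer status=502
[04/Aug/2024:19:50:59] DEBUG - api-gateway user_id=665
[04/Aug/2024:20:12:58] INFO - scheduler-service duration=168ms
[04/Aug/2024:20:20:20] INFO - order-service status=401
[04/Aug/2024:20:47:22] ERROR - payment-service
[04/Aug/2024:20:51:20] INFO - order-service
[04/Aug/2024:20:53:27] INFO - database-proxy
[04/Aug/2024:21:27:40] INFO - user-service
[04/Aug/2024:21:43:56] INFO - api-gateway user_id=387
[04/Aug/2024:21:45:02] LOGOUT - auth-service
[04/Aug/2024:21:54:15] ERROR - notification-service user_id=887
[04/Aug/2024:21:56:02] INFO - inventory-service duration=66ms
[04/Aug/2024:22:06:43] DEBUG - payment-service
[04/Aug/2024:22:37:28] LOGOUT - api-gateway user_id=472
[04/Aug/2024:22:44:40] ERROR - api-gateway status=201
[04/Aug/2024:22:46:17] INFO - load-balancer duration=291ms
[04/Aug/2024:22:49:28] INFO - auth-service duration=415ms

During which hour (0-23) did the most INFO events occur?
20

To find the peak hour:

1. Group all INFO events by hour
2. Count events in each hour
3. Find hour with maximum count
4. Peak hour: 20 (with 4 events)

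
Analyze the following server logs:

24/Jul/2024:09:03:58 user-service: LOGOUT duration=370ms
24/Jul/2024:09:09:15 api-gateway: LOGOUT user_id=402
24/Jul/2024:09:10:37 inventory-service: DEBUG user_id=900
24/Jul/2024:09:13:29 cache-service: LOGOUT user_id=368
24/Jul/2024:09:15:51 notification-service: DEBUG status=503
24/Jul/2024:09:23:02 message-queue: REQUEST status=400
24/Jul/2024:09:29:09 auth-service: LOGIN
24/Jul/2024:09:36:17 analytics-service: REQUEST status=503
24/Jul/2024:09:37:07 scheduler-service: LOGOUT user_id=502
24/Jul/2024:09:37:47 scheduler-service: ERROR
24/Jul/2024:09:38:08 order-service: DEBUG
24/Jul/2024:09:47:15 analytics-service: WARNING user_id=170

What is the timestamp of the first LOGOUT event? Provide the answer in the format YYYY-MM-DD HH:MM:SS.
2024-07-24 09:03:58

To find the first event:

1. Filter for all LOGOUT events
2. Sort by timestamp
3. Select the first one
4. Timestamp: 2024-07-24 09:03:58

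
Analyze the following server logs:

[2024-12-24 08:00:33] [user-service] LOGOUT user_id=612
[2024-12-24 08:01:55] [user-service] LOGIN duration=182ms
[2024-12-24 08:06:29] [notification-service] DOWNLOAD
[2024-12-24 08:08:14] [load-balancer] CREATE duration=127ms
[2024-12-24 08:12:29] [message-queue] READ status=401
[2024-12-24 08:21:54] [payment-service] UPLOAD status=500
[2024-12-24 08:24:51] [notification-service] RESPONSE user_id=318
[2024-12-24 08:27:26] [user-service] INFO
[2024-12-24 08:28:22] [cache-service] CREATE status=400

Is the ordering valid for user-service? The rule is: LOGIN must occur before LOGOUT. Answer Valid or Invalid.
Invalid

To validate ordering:

1. Required order: LOGIN → LOGOUT
2. Rule: LOGIN must occur before LOGOUT
3. Check actual order of events for user-service
4. Result: Invalid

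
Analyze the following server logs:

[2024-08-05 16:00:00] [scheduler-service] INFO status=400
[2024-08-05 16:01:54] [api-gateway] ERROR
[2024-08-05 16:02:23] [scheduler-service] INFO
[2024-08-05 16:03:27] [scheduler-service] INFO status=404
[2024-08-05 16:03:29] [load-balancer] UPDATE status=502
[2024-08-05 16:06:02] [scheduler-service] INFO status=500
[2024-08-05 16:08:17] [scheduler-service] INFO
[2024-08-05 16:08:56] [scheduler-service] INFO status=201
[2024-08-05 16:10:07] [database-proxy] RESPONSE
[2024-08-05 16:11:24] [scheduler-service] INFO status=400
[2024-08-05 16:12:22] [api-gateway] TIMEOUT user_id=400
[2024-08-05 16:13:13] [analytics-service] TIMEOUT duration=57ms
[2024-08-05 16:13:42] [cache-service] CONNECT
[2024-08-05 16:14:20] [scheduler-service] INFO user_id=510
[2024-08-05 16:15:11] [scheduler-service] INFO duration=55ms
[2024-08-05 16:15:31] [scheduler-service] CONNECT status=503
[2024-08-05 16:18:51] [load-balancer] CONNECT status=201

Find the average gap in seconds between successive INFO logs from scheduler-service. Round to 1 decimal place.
113.9

To calculate average interval:

1. Find all INFO events for scheduler-service in order
2. Calculate time gaps between consecutive events
3. Compute mean of gaps: 911 / 8 = 113.9 seconds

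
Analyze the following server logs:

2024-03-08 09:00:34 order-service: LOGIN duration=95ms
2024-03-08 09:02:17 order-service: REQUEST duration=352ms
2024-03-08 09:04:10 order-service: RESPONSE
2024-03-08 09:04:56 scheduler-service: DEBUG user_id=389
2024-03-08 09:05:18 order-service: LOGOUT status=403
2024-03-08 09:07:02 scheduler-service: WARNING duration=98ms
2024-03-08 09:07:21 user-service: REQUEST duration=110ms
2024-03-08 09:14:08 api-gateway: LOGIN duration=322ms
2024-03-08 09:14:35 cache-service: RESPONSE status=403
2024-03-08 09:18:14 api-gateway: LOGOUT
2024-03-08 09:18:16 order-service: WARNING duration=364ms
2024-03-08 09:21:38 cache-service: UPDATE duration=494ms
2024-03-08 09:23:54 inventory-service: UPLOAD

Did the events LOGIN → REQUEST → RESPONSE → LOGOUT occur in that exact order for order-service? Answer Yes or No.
Yes

To verify sequence order:

1. Find all events in sequence LOGIN → REQUEST → RESPONSE → LOGOUT for order-service
2. Extract their timestamps
3. Check if timestamps are in ascending order
4. Result: Yes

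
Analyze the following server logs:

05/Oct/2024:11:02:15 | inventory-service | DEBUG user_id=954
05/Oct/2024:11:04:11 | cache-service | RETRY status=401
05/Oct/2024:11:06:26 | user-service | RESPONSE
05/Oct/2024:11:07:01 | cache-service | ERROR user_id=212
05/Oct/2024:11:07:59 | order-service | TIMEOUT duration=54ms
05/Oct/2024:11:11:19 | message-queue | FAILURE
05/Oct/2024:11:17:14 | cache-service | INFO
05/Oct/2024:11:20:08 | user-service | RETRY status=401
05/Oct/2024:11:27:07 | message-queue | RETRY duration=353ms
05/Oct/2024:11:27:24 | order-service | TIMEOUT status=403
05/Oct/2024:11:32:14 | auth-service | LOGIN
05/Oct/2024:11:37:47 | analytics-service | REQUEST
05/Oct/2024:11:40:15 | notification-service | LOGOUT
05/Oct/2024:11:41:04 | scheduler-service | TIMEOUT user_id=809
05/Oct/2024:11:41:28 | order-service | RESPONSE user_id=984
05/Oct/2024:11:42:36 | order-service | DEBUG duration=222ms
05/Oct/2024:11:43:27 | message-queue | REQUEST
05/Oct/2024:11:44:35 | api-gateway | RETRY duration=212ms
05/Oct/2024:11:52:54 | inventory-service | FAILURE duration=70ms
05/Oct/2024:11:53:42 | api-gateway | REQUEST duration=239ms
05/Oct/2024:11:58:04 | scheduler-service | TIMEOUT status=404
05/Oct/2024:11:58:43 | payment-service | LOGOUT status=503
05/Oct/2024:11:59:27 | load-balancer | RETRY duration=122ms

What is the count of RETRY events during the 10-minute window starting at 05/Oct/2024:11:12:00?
1

To count events in the time window:

1. Window boundaries: 05/Oct/2024:11:12:00 to 05/Oct/2024:11:22:00
2. Filter for RETRY events within this window
3. Count matching events: 1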